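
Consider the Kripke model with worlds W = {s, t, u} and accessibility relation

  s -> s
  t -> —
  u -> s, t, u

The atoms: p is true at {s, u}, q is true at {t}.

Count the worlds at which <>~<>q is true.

s: successors {s}; ~<>q there: s:T. ✓
t: no successors, so <>~<>q fails. ✗
u: successors {s, t, u}; ~<>q there: s:T, t:T, u:F. ✓
Satisfying worlds: {s, u}.

2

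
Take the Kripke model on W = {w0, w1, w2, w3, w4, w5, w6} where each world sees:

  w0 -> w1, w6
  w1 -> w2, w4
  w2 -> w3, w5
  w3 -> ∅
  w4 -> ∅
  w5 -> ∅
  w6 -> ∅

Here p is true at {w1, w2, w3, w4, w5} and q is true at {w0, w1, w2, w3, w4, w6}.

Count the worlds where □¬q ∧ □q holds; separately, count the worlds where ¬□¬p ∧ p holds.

4 and 2

For □¬q ∧ □q:
w0: □¬q is F, □q is T. ✗
w1: □¬q is F, □q is T. ✗
w2: □¬q is F, □q is F. ✗
w3: □¬q is T, □q is T. ✓
w4: □¬q is T, □q is T. ✓
w5: □¬q is T, □q is T. ✓
w6: □¬q is T, □q is T. ✓
— 4 worlds.
For ¬□¬p ∧ p:
w0: ¬□¬p is T, p is F. ✗
w1: ¬□¬p is T, p is T. ✓
w2: ¬□¬p is T, p is T. ✓
w3: ¬□¬p is F, p is T. ✗
w4: ¬□¬p is F, p is T. ✗
w5: ¬□¬p is F, p is T. ✗
w6: ¬□¬p is F, p is F. ✗
— 2 worlds.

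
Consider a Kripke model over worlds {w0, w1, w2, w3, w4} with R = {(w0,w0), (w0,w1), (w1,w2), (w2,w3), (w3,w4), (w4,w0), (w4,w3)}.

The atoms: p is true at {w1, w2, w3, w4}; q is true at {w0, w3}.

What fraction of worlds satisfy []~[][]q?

w0: successors {w0, w1}; ~[][]q there: w0:T, w1:F. ✗
w1: successors {w2}; ~[][]q there: w2:T. ✓
w2: successors {w3}; ~[][]q there: w3:F. ✗
w3: successors {w4}; ~[][]q there: w4:T. ✓
w4: successors {w0, w3}; ~[][]q there: w0:T, w3:F. ✗
That's 2 of 5 worlds, so 2/5.

2/5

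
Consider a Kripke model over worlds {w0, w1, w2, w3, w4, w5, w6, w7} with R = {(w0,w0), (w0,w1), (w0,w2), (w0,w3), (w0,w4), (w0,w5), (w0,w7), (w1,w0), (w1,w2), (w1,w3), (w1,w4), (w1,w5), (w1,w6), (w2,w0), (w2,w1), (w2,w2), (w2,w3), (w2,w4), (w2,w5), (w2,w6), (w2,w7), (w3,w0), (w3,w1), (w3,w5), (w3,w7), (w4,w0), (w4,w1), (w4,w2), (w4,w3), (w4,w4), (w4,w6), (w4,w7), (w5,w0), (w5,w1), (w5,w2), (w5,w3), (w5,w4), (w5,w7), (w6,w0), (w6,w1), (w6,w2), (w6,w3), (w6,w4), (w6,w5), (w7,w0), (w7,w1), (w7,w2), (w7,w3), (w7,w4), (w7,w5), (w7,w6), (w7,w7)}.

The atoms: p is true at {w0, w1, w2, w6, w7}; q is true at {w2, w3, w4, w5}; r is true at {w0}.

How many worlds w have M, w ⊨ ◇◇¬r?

8

w0: successors {w0, w1, w2, w3, w4, w5, w7}; ◇¬r there: w0:T, w1:T, w2:T, w3:T, w4:T, w5:T, w7:T. ✓
w1: successors {w0, w2, w3, w4, w5, w6}; ◇¬r there: w0:T, w2:T, w3:T, w4:T, w5:T, w6:T. ✓
w2: successors {w0, w1, w2, w3, w4, w5, w6, w7}; ◇¬r there: w0:T, w1:T, w2:T, w3:T, w4:T, w5:T, w6:T, w7:T. ✓
w3: successors {w0, w1, w5, w7}; ◇¬r there: w0:T, w1:T, w5:T, w7:T. ✓
w4: successors {w0, w1, w2, w3, w4, w6, w7}; ◇¬r there: w0:T, w1:T, w2:T, w3:T, w4:T, w6:T, w7:T. ✓
w5: successors {w0, w1, w2, w3, w4, w7}; ◇¬r there: w0:T, w1:T, w2:T, w3:T, w4:T, w7:T. ✓
w6: successors {w0, w1, w2, w3, w4, w5}; ◇¬r there: w0:T, w1:T, w2:T, w3:T, w4:T, w5:T. ✓
w7: successors {w0, w1, w2, w3, w4, w5, w6, w7}; ◇¬r there: w0:T, w1:T, w2:T, w3:T, w4:T, w5:T, w6:T, w7:T. ✓
Satisfying worlds: {w0, w1, w2, w3, w4, w5, w6, w7}.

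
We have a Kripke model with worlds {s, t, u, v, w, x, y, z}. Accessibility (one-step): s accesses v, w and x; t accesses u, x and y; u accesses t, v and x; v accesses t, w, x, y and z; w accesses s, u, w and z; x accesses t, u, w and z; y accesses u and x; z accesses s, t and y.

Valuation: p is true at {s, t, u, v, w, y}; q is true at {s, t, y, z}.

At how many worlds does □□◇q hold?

2

s: successors {v, w, x}; □◇q there: v:F, w:F, x:T. ✗
t: successors {u, x, y}; □◇q there: u:T, x:T, y:T. ✓
u: successors {t, v, x}; □◇q there: t:F, v:F, x:T. ✗
v: successors {t, w, x, y, z}; □◇q there: t:F, w:F, x:T, y:T, z:F. ✗
w: successors {s, u, w, z}; □◇q there: s:T, u:T, w:F, z:F. ✗
x: successors {t, u, w, z}; □◇q there: t:F, u:T, w:F, z:F. ✗
y: successors {u, x}; □◇q there: u:T, x:T. ✓
z: successors {s, t, y}; □◇q there: s:T, t:F, y:T. ✗
Satisfying worlds: {t, y}.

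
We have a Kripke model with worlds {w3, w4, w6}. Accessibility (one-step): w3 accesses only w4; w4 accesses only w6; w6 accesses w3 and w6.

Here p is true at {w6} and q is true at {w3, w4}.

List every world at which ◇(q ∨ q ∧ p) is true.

{w3, w6}

w3: successors {w4}; q ∨ q ∧ p there: w4:T. ✓
w4: successors {w6}; q ∨ q ∧ p there: w6:F. ✗
w6: successors {w3, w6}; q ∨ q ∧ p there: w3:T, w6:F. ✓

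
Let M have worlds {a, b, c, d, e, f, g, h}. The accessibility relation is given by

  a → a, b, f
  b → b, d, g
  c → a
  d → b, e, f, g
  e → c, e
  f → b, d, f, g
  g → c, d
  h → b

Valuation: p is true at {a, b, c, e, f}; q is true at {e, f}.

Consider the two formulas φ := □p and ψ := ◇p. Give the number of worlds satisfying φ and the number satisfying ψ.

4 and 8

For □p:
a: successors {a, b, f}; p there: a:T, b:T, f:T. ✓
b: successors {b, d, g}; p there: b:T, d:F, g:F. ✗
c: successors {a}; p there: a:T. ✓
d: successors {b, e, f, g}; p there: b:T, e:T, f:T, g:F. ✗
e: successors {c, e}; p there: c:T, e:T. ✓
f: successors {b, d, f, g}; p there: b:T, d:F, f:T, g:F. ✗
g: successors {c, d}; p there: c:T, d:F. ✗
h: successors {b}; p there: b:T. ✓
— 4 worlds.
For ◇p:
a: successors {a, b, f}; p there: a:T, b:T, f:T. ✓
b: successors {b, d, g}; p there: b:T, d:F, g:F. ✓
c: successors {a}; p there: a:T. ✓
d: successors {b, e, f, g}; p there: b:T, e:T, f:T, g:F. ✓
e: successors {c, e}; p there: c:T, e:T. ✓
f: successors {b, d, f, g}; p there: b:T, d:F, f:T, g:F. ✓
g: successors {c, d}; p there: c:T, d:F. ✓
h: successors {b}; p there: b:T. ✓
— 8 worlds.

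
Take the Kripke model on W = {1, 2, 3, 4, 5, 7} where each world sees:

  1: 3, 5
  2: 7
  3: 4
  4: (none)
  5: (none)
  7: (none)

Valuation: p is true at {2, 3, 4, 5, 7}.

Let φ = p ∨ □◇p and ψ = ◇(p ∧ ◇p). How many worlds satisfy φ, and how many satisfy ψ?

5 and 1

For p ∨ □◇p:
1: p is F, □◇p is F. ✗
2: p is T, □◇p is F. ✓
3: p is T, □◇p is F. ✓
4: p is T, □◇p is T. ✓
5: p is T, □◇p is T. ✓
7: p is T, □◇p is T. ✓
— 5 worlds.
For ◇(p ∧ ◇p):
1: successors {3, 5}; p ∧ ◇p there: 3:T, 5:F. ✓
2: successors {7}; p ∧ ◇p there: 7:F. ✗
3: successors {4}; p ∧ ◇p there: 4:F. ✗
4: no successors, so ◇(p ∧ ◇p) fails. ✗
5: no successors, so ◇(p ∧ ◇p) fails. ✗
7: no successors, so ◇(p ∧ ◇p) fails. ✗
— 1 world.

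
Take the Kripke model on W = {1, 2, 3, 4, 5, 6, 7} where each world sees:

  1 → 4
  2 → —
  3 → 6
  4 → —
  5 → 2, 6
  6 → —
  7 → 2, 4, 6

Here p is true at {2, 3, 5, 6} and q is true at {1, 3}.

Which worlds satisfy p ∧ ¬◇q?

{2, 3, 5, 6}

1: p is F, ¬◇q is T. ✗
2: p is T, ¬◇q is T. ✓
3: p is T, ¬◇q is T. ✓
4: p is F, ¬◇q is T. ✗
5: p is T, ¬◇q is T. ✓
6: p is T, ¬◇q is T. ✓
7: p is F, ¬◇q is T. ✗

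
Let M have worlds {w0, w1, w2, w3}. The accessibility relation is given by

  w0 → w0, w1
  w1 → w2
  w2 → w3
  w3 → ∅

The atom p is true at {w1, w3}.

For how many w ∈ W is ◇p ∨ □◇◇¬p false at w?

w0: ◇p is T, □◇◇¬p is F. ✓
w1: ◇p is F, □◇◇¬p is F. ✗
w2: ◇p is T, □◇◇¬p is F. ✓
w3: ◇p is F, □◇◇¬p is T. ✓
Satisfying worlds: {w0, w2, w3}.
So ◇p ∨ □◇◇¬p fails at the other 1 world.

1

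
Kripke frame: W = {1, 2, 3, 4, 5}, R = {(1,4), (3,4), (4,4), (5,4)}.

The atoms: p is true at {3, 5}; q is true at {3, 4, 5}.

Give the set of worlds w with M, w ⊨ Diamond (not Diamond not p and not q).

1: successors {4}; not Diamond not p and not q there: 4:F. ✗
2: no successors, so Diamond (not Diamond not p and not q) fails. ✗
3: successors {4}; not Diamond not p and not q there: 4:F. ✗
4: successors {4}; not Diamond not p and not q there: 4:F. ✗
5: successors {4}; not Diamond not p and not q there: 4:F. ✗

∅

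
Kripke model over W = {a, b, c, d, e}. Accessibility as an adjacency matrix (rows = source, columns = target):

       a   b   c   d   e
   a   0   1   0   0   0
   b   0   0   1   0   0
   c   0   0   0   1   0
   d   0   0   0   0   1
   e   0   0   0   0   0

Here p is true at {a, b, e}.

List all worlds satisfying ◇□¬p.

{a, b, d}

a: successors {b}; □¬p there: b:T. ✓
b: successors {c}; □¬p there: c:T. ✓
c: successors {d}; □¬p there: d:F. ✗
d: successors {e}; □¬p there: e:T. ✓
e: no successors, so ◇□¬p fails. ✗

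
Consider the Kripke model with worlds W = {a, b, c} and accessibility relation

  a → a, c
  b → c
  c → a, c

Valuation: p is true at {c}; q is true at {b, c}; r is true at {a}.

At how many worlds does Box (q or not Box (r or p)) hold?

a: successors {a, c}; q or not Box (r or p) there: a:F, c:T. ✗
b: successors {c}; q or not Box (r or p) there: c:T. ✓
c: successors {a, c}; q or not Box (r or p) there: a:F, c:T. ✗
Satisfying worlds: {b}.

1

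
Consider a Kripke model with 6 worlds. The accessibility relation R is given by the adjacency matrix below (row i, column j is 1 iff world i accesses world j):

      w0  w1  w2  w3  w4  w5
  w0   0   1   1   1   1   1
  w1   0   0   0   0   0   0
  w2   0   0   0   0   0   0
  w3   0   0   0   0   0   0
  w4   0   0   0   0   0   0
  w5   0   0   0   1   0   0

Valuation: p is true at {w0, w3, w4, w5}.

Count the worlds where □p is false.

1

w0: successors {w1, w2, w3, w4, w5}; p there: w1:F, w2:F, w3:T, w4:T, w5:T. ✗
w1: no successors, so □p holds vacuously. ✓
w2: no successors, so □p holds vacuously. ✓
w3: no successors, so □p holds vacuously. ✓
w4: no successors, so □p holds vacuously. ✓
w5: successors {w3}; p there: w3:T. ✓
Satisfying worlds: {w1, w2, w3, w4, w5}.
So □p fails at the other 1 world.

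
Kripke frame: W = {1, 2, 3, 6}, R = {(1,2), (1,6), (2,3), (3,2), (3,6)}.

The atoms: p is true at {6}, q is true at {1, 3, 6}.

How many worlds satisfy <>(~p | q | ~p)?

3

1: successors {2, 6}; ~p | q | ~p there: 2:T, 6:T. ✓
2: successors {3}; ~p | q | ~p there: 3:T. ✓
3: successors {2, 6}; ~p | q | ~p there: 2:T, 6:T. ✓
6: no successors, so <>(~p | q | ~p) fails. ✗
Satisfying worlds: {1, 2, 3}.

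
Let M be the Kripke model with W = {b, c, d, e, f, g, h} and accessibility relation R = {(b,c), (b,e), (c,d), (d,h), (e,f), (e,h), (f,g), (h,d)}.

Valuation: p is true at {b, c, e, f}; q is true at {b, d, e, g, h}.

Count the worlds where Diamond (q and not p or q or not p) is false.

1

b: successors {c, e}; q and not p or q or not p there: c:F, e:T. ✓
c: successors {d}; q and not p or q or not p there: d:T. ✓
d: successors {h}; q and not p or q or not p there: h:T. ✓
e: successors {f, h}; q and not p or q or not p there: f:F, h:T. ✓
f: successors {g}; q and not p or q or not p there: g:T. ✓
g: no successors, so Diamond (q and not p or q or not p) fails. ✗
h: successors {d}; q and not p or q or not p there: d:T. ✓
Satisfying worlds: {b, c, d, e, f, h}.
So Diamond (q and not p or q or not p) fails at the other 1 world.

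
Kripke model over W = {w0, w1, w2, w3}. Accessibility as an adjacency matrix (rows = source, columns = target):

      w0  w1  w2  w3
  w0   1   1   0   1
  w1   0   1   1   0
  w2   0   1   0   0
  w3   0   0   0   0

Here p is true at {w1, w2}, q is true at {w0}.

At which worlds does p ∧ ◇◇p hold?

w0: p is F, ◇◇p is T. ✗
w1: p is T, ◇◇p is T. ✓
w2: p is T, ◇◇p is T. ✓
w3: p is F, ◇◇p is F. ✗

{w1, w2}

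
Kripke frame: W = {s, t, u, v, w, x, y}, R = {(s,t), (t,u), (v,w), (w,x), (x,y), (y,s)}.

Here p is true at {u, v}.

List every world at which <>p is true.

s: successors {t}; p there: t:F. ✗
t: successors {u}; p there: u:T. ✓
u: no successors, so <>p fails. ✗
v: successors {w}; p there: w:F. ✗
w: successors {x}; p there: x:F. ✗
x: successors {y}; p there: y:F. ✗
y: successors {s}; p there: s:F. ✗

{t}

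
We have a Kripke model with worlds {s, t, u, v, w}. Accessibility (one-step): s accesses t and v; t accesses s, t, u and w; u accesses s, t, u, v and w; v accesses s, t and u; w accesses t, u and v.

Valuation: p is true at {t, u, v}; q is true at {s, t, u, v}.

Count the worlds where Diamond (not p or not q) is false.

s: successors {t, v}; not p or not q there: t:F, v:F. ✗
t: successors {s, t, u, w}; not p or not q there: s:T, t:F, u:F, w:T. ✓
u: successors {s, t, u, v, w}; not p or not q there: s:T, t:F, u:F, v:F, w:T. ✓
v: successors {s, t, u}; not p or not q there: s:T, t:F, u:F. ✓
w: successors {t, u, v}; not p or not q there: t:F, u:F, v:F. ✗
Satisfying worlds: {t, u, v}.
So Diamond (not p or not q) fails at the other 2 worlds.

2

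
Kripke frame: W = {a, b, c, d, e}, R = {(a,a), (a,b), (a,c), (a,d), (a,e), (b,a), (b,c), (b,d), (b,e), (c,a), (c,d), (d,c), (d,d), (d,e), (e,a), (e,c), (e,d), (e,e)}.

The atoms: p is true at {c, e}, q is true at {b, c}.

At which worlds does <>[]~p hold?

a: successors {a, b, c, d, e}; []~p there: a:F, b:F, c:T, d:F, e:F. ✓
b: successors {a, c, d, e}; []~p there: a:F, c:T, d:F, e:F. ✓
c: successors {a, d}; []~p there: a:F, d:F. ✗
d: successors {c, d, e}; []~p there: c:T, d:F, e:F. ✓
e: successors {a, c, d, e}; []~p there: a:F, c:T, d:F, e:F. ✓

{a, b, d, e}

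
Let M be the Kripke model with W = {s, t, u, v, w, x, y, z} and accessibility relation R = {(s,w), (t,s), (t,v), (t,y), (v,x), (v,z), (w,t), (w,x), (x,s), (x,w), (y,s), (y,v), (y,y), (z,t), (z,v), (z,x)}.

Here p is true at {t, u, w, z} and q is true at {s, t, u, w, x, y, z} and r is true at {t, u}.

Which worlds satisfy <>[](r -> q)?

{s, t, v, w, x, y, z}

s: successors {w}; [](r -> q) there: w:T. ✓
t: successors {s, v, y}; [](r -> q) there: s:T, v:T, y:T. ✓
u: no successors, so <>[](r -> q) fails. ✗
v: successors {x, z}; [](r -> q) there: x:T, z:T. ✓
w: successors {t, x}; [](r -> q) there: t:T, x:T. ✓
x: successors {s, w}; [](r -> q) there: s:T, w:T. ✓
y: successors {s, v, y}; [](r -> q) there: s:T, v:T, y:T. ✓
z: successors {t, v, x}; [](r -> q) there: t:T, v:T, x:T. ✓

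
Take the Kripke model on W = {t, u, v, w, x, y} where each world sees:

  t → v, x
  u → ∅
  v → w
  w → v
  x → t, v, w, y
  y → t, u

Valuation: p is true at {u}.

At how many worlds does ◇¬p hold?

5

t: successors {v, x}; ¬p there: v:T, x:T. ✓
u: no successors, so ◇¬p fails. ✗
v: successors {w}; ¬p there: w:T. ✓
w: successors {v}; ¬p there: v:T. ✓
x: successors {t, v, w, y}; ¬p there: t:T, v:T, w:T, y:T. ✓
y: successors {t, u}; ¬p there: t:T, u:F. ✓
Satisfying worlds: {t, v, w, x, y}.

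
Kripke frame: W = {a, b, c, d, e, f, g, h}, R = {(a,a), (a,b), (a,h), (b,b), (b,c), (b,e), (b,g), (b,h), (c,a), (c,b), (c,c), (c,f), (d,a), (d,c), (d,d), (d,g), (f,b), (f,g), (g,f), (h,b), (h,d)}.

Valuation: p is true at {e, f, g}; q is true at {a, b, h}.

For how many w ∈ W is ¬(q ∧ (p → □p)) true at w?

a: q ∧ (p → □p) is T. ✗
b: q ∧ (p → □p) is T. ✗
c: q ∧ (p → □p) is F. ✓
d: q ∧ (p → □p) is F. ✓
e: q ∧ (p → □p) is F. ✓
f: q ∧ (p → □p) is F. ✓
g: q ∧ (p → □p) is F. ✓
h: q ∧ (p → □p) is T. ✗
Satisfying worlds: {c, d, e, f, g}.

5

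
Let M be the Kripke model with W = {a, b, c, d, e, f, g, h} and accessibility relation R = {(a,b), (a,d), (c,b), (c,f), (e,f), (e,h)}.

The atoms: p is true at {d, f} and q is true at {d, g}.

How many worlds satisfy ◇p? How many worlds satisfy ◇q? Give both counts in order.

For ◇p:
a: successors {b, d}; p there: b:F, d:T. ✓
b: no successors, so ◇p fails. ✗
c: successors {b, f}; p there: b:F, f:T. ✓
d: no successors, so ◇p fails. ✗
e: successors {f, h}; p there: f:T, h:F. ✓
f: no successors, so ◇p fails. ✗
g: no successors, so ◇p fails. ✗
h: no successors, so ◇p fails. ✗
— 3 worlds.
For ◇q:
a: successors {b, d}; q there: b:F, d:T. ✓
b: no successors, so ◇q fails. ✗
c: successors {b, f}; q there: b:F, f:F. ✗
d: no successors, so ◇q fails. ✗
e: successors {f, h}; q there: f:F, h:F. ✗
f: no successors, so ◇q fails. ✗
g: no successors, so ◇q fails. ✗
h: no successors, so ◇q fails. ✗
— 1 world.

3 and 1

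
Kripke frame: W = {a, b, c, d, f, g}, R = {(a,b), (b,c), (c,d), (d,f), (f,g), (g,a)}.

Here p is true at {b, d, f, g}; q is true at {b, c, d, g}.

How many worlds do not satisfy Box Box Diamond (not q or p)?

1

a: successors {b}; Box Diamond (not q or p) there: b:T. ✓
b: successors {c}; Box Diamond (not q or p) there: c:T. ✓
c: successors {d}; Box Diamond (not q or p) there: d:T. ✓
d: successors {f}; Box Diamond (not q or p) there: f:T. ✓
f: successors {g}; Box Diamond (not q or p) there: g:T. ✓
g: successors {a}; Box Diamond (not q or p) there: a:F. ✗
Satisfying worlds: {a, b, c, d, f}.
So Box Box Diamond (not q or p) fails at the other 1 world.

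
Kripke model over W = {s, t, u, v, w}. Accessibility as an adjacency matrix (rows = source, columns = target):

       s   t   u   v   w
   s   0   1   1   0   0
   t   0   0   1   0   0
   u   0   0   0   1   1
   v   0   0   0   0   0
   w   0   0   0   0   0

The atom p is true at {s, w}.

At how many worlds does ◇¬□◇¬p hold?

s: successors {t, u}; ¬□◇¬p there: t:F, u:T. ✓
t: successors {u}; ¬□◇¬p there: u:T. ✓
u: successors {v, w}; ¬□◇¬p there: v:F, w:F. ✗
v: no successors, so ◇¬□◇¬p fails. ✗
w: no successors, so ◇¬□◇¬p fails. ✗
Satisfying worlds: {s, t}.

2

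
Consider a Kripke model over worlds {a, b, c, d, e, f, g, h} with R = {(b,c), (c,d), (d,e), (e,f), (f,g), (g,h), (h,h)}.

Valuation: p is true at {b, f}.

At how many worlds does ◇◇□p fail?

a: no successors, so ◇◇□p fails. ✗
b: successors {c}; ◇□p there: c:F. ✗
c: successors {d}; ◇□p there: d:T. ✓
d: successors {e}; ◇□p there: e:F. ✗
e: successors {f}; ◇□p there: f:F. ✗
f: successors {g}; ◇□p there: g:F. ✗
g: successors {h}; ◇□p there: h:F. ✗
h: successors {h}; ◇□p there: h:F. ✗
Satisfying worlds: {c}.
So ◇◇□p fails at the other 7 worlds.

7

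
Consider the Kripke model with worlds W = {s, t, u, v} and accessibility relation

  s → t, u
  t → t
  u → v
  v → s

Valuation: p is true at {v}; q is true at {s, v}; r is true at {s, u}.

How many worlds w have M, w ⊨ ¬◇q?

s: ◇q is F. ✓
t: ◇q is F. ✓
u: ◇q is T. ✗
v: ◇q is T. ✗
Satisfying worlds: {s, t}.

2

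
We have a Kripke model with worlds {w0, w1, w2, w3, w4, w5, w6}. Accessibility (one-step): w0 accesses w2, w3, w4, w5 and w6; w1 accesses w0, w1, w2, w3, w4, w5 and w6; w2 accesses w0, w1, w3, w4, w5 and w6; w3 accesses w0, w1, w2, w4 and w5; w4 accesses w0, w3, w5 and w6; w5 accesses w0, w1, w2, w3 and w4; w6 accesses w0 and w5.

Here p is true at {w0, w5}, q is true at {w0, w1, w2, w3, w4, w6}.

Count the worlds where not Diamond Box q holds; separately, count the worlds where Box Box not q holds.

For not Diamond Box q:
w0: Diamond Box q is T. ✗
w1: Diamond Box q is T. ✗
w2: Diamond Box q is T. ✗
w3: Diamond Box q is T. ✗
w4: Diamond Box q is T. ✗
w5: Diamond Box q is F. ✓
w6: Diamond Box q is T. ✗
— 1 world.
For Box Box not q:
w0: successors {w2, w3, w4, w5, w6}; Box not q there: w2:F, w3:F, w4:F, w5:F, w6:F. ✗
w1: successors {w0, w1, w2, w3, w4, w5, w6}; Box not q there: w0:F, w1:F, w2:F, w3:F, w4:F, w5:F, w6:F. ✗
w2: successors {w0, w1, w3, w4, w5, w6}; Box not q there: w0:F, w1:F, w3:F, w4:F, w5:F, w6:F. ✗
w3: successors {w0, w1, w2, w4, w5}; Box not q there: w0:F, w1:F, w2:F, w4:F, w5:F. ✗
w4: successors {w0, w3, w5, w6}; Box not q there: w0:F, w3:F, w5:F, w6:F. ✗
w5: successors {w0, w1, w2, w3, w4}; Box not q there: w0:F, w1:F, w2:F, w3:F, w4:F. ✗
w6: successors {w0, w5}; Box not q there: w0:F, w5:F. ✗
— 0 worlds.

1 and 0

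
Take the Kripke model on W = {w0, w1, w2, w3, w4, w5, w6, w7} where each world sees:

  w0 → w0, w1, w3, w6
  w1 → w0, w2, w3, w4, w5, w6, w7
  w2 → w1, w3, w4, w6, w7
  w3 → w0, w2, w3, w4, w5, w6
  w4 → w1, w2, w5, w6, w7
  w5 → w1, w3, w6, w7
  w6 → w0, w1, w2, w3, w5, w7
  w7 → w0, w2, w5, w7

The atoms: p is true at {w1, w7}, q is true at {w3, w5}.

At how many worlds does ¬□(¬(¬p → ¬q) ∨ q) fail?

w0: □(¬(¬p → ¬q) ∨ q) is F. ✓
w1: □(¬(¬p → ¬q) ∨ q) is F. ✓
w2: □(¬(¬p → ¬q) ∨ q) is F. ✓
w3: □(¬(¬p → ¬q) ∨ q) is F. ✓
w4: □(¬(¬p → ¬q) ∨ q) is F. ✓
w5: □(¬(¬p → ¬q) ∨ q) is F. ✓
w6: □(¬(¬p → ¬q) ∨ q) is F. ✓
w7: □(¬(¬p → ¬q) ∨ q) is F. ✓
Satisfying worlds: {w0, w1, w2, w3, w4, w5, w6, w7}.
So ¬□(¬(¬p → ¬q) ∨ q) fails at the other 0 worlds.

0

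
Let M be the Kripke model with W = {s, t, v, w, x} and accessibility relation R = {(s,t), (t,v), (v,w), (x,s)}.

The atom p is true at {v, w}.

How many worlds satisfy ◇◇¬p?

1

s: successors {t}; ◇¬p there: t:F. ✗
t: successors {v}; ◇¬p there: v:F. ✗
v: successors {w}; ◇¬p there: w:F. ✗
w: no successors, so ◇◇¬p fails. ✗
x: successors {s}; ◇¬p there: s:T. ✓
Satisfying worlds: {x}.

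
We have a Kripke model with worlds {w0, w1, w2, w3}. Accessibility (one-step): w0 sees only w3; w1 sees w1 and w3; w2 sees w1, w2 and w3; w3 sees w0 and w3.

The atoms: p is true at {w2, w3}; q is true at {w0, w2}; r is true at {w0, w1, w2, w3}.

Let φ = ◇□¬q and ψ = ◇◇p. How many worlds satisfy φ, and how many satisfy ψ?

For ◇□¬q:
w0: successors {w3}; □¬q there: w3:F. ✗
w1: successors {w1, w3}; □¬q there: w1:T, w3:F. ✓
w2: successors {w1, w2, w3}; □¬q there: w1:T, w2:F, w3:F. ✓
w3: successors {w0, w3}; □¬q there: w0:T, w3:F. ✓
— 3 worlds.
For ◇◇p:
w0: successors {w3}; ◇p there: w3:T. ✓
w1: successors {w1, w3}; ◇p there: w1:T, w3:T. ✓
w2: successors {w1, w2, w3}; ◇p there: w1:T, w2:T, w3:T. ✓
w3: successors {w0, w3}; ◇p there: w0:T, w3:T. ✓
— 4 worlds.

3 and 4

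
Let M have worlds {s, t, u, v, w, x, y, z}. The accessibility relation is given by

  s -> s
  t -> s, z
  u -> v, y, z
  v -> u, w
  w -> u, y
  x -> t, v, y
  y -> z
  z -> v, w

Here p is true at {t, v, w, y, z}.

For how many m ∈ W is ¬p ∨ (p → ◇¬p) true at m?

6

s: ¬p is T, p → ◇¬p is T. ✓
t: ¬p is F, p → ◇¬p is T. ✓
u: ¬p is T, p → ◇¬p is T. ✓
v: ¬p is F, p → ◇¬p is T. ✓
w: ¬p is F, p → ◇¬p is T. ✓
x: ¬p is T, p → ◇¬p is T. ✓
y: ¬p is F, p → ◇¬p is F. ✗
z: ¬p is F, p → ◇¬p is F. ✗
Satisfying worlds: {s, t, u, v, w, x}.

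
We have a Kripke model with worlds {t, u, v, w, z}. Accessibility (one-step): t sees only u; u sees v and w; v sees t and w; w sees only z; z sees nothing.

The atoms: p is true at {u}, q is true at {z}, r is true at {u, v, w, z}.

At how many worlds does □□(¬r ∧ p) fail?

t: successors {u}; □(¬r ∧ p) there: u:F. ✗
u: successors {v, w}; □(¬r ∧ p) there: v:F, w:F. ✗
v: successors {t, w}; □(¬r ∧ p) there: t:F, w:F. ✗
w: successors {z}; □(¬r ∧ p) there: z:T. ✓
z: no successors, so □□(¬r ∧ p) holds vacuously. ✓
Satisfying worlds: {w, z}.
So □□(¬r ∧ p) fails at the other 3 worlds.

3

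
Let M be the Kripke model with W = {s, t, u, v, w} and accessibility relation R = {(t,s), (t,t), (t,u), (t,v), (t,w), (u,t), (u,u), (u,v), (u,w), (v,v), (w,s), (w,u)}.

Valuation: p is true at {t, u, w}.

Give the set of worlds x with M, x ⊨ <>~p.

{t, u, v, w}

s: no successors, so <>~p fails. ✗
t: successors {s, t, u, v, w}; ~p there: s:T, t:F, u:F, v:T, w:F. ✓
u: successors {t, u, v, w}; ~p there: t:F, u:F, v:T, w:F. ✓
v: successors {v}; ~p there: v:T. ✓
w: successors {s, u}; ~p there: s:T, u:F. ✓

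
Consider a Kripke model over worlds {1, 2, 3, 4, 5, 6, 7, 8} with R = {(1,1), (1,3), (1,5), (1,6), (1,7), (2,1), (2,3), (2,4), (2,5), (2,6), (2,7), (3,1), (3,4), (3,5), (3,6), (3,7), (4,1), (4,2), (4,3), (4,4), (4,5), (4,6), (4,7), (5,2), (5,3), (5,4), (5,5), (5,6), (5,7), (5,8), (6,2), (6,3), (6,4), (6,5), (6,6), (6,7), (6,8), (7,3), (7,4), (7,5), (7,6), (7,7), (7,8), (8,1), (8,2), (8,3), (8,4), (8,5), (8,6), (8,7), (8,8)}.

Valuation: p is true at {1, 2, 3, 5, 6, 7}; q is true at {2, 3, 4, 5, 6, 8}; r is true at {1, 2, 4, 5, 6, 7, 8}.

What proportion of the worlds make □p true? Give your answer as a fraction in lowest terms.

1: successors {1, 3, 5, 6, 7}; p there: 1:T, 3:T, 5:T, 6:T, 7:T. ✓
2: successors {1, 3, 4, 5, 6, 7}; p there: 1:T, 3:T, 4:F, 5:T, 6:T, 7:T. ✗
3: successors {1, 4, 5, 6, 7}; p there: 1:T, 4:F, 5:T, 6:T, 7:T. ✗
4: successors {1, 2, 3, 4, 5, 6, 7}; p there: 1:T, 2:T, 3:T, 4:F, 5:T, 6:T, 7:T. ✗
5: successors {2, 3, 4, 5, 6, 7, 8}; p there: 2:T, 3:T, 4:F, 5:T, 6:T, 7:T, 8:F. ✗
6: successors {2, 3, 4, 5, 6, 7, 8}; p there: 2:T, 3:T, 4:F, 5:T, 6:T, 7:T, 8:F. ✗
7: successors {3, 4, 5, 6, 7, 8}; p there: 3:T, 4:F, 5:T, 6:T, 7:T, 8:F. ✗
8: successors {1, 2, 3, 4, 5, 6, 7, 8}; p there: 1:T, 2:T, 3:T, 4:F, 5:T, 6:T, 7:T, 8:F. ✗
That's 1 of 8 worlds, so 1/8.

1/8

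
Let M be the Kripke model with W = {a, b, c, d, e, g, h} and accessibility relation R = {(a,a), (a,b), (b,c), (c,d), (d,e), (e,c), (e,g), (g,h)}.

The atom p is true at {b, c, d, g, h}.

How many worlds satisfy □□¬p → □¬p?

a: □□¬p is F, □¬p is F. ✓
b: □□¬p is F, □¬p is F. ✓
c: □□¬p is T, □¬p is F. ✗
d: □□¬p is F, □¬p is T. ✓
e: □□¬p is F, □¬p is F. ✓
g: □□¬p is T, □¬p is F. ✗
h: □□¬p is T, □¬p is T. ✓
Satisfying worlds: {a, b, d, e, h}.

5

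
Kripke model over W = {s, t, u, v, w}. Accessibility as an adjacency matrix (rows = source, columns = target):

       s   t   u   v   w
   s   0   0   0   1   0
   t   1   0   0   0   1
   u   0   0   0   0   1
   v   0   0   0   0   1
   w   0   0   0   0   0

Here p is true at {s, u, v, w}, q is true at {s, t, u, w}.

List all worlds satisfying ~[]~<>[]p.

s: []~<>[]p is F. ✓
t: []~<>[]p is F. ✓
u: []~<>[]p is T. ✗
v: []~<>[]p is T. ✗
w: []~<>[]p is T. ✗

{s, t}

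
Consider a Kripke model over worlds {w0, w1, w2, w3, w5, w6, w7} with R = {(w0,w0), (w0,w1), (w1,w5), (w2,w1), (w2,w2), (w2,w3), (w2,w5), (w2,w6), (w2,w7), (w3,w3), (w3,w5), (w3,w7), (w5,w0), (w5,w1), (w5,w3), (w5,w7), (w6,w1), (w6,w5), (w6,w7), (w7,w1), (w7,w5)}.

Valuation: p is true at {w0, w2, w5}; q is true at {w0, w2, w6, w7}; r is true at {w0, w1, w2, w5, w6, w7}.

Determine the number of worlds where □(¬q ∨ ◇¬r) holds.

w0: successors {w0, w1}; ¬q ∨ ◇¬r there: w0:F, w1:T. ✗
w1: successors {w5}; ¬q ∨ ◇¬r there: w5:T. ✓
w2: successors {w1, w2, w3, w5, w6, w7}; ¬q ∨ ◇¬r there: w1:T, w2:T, w3:T, w5:T, w6:F, w7:F. ✗
w3: successors {w3, w5, w7}; ¬q ∨ ◇¬r there: w3:T, w5:T, w7:F. ✗
w5: successors {w0, w1, w3, w7}; ¬q ∨ ◇¬r there: w0:F, w1:T, w3:T, w7:F. ✗
w6: successors {w1, w5, w7}; ¬q ∨ ◇¬r there: w1:T, w5:T, w7:F. ✗
w7: successors {w1, w5}; ¬q ∨ ◇¬r there: w1:T, w5:T. ✓
Satisfying worlds: {w1, w7}.

2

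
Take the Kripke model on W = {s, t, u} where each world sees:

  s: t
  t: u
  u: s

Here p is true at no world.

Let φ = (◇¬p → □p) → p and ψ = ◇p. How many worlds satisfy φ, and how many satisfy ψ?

For (◇¬p → □p) → p:
s: ◇¬p → □p is F, p is F. ✓
t: ◇¬p → □p is F, p is F. ✓
u: ◇¬p → □p is F, p is F. ✓
— 3 worlds.
For ◇p:
s: successors {t}; p there: t:F. ✗
t: successors {u}; p there: u:F. ✗
u: successors {s}; p there: s:F. ✗
— 0 worlds.

3 and 0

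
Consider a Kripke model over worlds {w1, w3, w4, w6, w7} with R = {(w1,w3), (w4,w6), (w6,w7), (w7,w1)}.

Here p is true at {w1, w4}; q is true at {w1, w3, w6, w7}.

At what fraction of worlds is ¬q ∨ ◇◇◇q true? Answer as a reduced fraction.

2/5

w1: ¬q is F, ◇◇◇q is F. ✗
w3: ¬q is F, ◇◇◇q is F. ✗
w4: ¬q is T, ◇◇◇q is T. ✓
w6: ¬q is F, ◇◇◇q is T. ✓
w7: ¬q is F, ◇◇◇q is F. ✗
That's 2 of 5 worlds, so 2/5.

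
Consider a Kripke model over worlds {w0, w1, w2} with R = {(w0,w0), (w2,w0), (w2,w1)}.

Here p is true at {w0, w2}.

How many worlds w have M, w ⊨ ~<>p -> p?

2

w0: ~<>p is F, p is T. ✓
w1: ~<>p is T, p is F. ✗
w2: ~<>p is F, p is T. ✓
Satisfying worlds: {w0, w2}.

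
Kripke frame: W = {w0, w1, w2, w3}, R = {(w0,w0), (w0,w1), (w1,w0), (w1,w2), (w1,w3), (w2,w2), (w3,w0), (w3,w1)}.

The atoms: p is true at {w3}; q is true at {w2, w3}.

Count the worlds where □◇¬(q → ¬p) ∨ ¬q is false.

2

w0: □◇¬(q → ¬p) is F, ¬q is T. ✓
w1: □◇¬(q → ¬p) is F, ¬q is T. ✓
w2: □◇¬(q → ¬p) is F, ¬q is F. ✗
w3: □◇¬(q → ¬p) is F, ¬q is F. ✗
Satisfying worlds: {w0, w1}.
So □◇¬(q → ¬p) ∨ ¬q fails at the other 2 worlds.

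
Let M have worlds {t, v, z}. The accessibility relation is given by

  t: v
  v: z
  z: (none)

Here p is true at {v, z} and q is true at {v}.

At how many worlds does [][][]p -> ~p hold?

1

t: [][][]p is T, ~p is T. ✓
v: [][][]p is T, ~p is F. ✗
z: [][][]p is T, ~p is F. ✗
Satisfying worlds: {t}.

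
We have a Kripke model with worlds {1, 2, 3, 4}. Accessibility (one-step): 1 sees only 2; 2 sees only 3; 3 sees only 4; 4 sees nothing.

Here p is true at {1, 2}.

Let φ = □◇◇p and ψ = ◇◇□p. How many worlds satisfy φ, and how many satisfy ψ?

1 and 1

For □◇◇p:
1: successors {2}; ◇◇p there: 2:F. ✗
2: successors {3}; ◇◇p there: 3:F. ✗
3: successors {4}; ◇◇p there: 4:F. ✗
4: no successors, so □◇◇p holds vacuously. ✓
— 1 world.
For ◇◇□p:
1: successors {2}; ◇□p there: 2:F. ✗
2: successors {3}; ◇□p there: 3:T. ✓
3: successors {4}; ◇□p there: 4:F. ✗
4: no successors, so ◇◇□p fails. ✗
— 1 world.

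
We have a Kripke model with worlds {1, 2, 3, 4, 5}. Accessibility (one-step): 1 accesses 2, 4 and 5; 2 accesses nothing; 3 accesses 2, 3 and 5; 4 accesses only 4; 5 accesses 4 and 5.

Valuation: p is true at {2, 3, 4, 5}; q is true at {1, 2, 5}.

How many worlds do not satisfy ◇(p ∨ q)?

1: successors {2, 4, 5}; p ∨ q there: 2:T, 4:T, 5:T. ✓
2: no successors, so ◇(p ∨ q) fails. ✗
3: successors {2, 3, 5}; p ∨ q there: 2:T, 3:T, 5:T. ✓
4: successors {4}; p ∨ q there: 4:T. ✓
5: successors {4, 5}; p ∨ q there: 4:T, 5:T. ✓
Satisfying worlds: {1, 3, 4, 5}.
So ◇(p ∨ q) fails at the other 1 world.

1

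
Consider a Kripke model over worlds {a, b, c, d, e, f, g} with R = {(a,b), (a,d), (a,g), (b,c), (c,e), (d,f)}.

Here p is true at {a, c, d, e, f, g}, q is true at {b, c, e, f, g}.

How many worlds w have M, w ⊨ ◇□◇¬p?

a: successors {b, d, g}; □◇¬p there: b:F, d:F, g:T. ✓
b: successors {c}; □◇¬p there: c:F. ✗
c: successors {e}; □◇¬p there: e:T. ✓
d: successors {f}; □◇¬p there: f:T. ✓
e: no successors, so ◇□◇¬p fails. ✗
f: no successors, so ◇□◇¬p fails. ✗
g: no successors, so ◇□◇¬p fails. ✗
Satisfying worlds: {a, c, d}.

3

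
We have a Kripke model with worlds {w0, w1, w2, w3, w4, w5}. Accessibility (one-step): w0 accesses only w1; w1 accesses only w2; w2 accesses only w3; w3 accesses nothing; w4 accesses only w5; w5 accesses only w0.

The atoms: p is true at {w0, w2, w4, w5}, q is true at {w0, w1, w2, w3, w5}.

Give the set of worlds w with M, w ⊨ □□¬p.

{w1, w2, w3, w5}

w0: successors {w1}; □¬p there: w1:F. ✗
w1: successors {w2}; □¬p there: w2:T. ✓
w2: successors {w3}; □¬p there: w3:T. ✓
w3: no successors, so □□¬p holds vacuously. ✓
w4: successors {w5}; □¬p there: w5:F. ✗
w5: successors {w0}; □¬p there: w0:T. ✓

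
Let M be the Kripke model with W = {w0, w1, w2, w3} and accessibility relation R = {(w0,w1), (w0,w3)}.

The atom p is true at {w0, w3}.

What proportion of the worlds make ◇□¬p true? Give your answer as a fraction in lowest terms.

w0: successors {w1, w3}; □¬p there: w1:T, w3:T. ✓
w1: no successors, so ◇□¬p fails. ✗
w2: no successors, so ◇□¬p fails. ✗
w3: no successors, so ◇□¬p fails. ✗
That's 1 of 4 worlds, so 1/4.

1/4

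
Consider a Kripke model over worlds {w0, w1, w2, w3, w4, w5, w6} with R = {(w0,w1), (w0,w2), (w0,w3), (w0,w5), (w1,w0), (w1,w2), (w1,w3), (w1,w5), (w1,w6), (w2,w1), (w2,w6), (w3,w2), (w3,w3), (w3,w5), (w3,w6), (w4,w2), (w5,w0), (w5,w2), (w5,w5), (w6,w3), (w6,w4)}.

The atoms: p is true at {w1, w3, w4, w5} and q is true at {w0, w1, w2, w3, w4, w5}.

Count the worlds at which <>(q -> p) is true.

6

w0: successors {w1, w2, w3, w5}; q -> p there: w1:T, w2:F, w3:T, w5:T. ✓
w1: successors {w0, w2, w3, w5, w6}; q -> p there: w0:F, w2:F, w3:T, w5:T, w6:T. ✓
w2: successors {w1, w6}; q -> p there: w1:T, w6:T. ✓
w3: successors {w2, w3, w5, w6}; q -> p there: w2:F, w3:T, w5:T, w6:T. ✓
w4: successors {w2}; q -> p there: w2:F. ✗
w5: successors {w0, w2, w5}; q -> p there: w0:F, w2:F, w5:T. ✓
w6: successors {w3, w4}; q -> p there: w3:T, w4:T. ✓
Satisfying worlds: {w0, w1, w2, w3, w5, w6}.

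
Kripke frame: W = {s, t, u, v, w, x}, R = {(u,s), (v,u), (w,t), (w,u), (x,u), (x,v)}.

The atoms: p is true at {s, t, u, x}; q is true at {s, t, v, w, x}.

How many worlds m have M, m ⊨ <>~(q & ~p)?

4

s: no successors, so <>~(q & ~p) fails. ✗
t: no successors, so <>~(q & ~p) fails. ✗
u: successors {s}; ~(q & ~p) there: s:T. ✓
v: successors {u}; ~(q & ~p) there: u:T. ✓
w: successors {t, u}; ~(q & ~p) there: t:T, u:T. ✓
x: successors {u, v}; ~(q & ~p) there: u:T, v:F. ✓
Satisfying worlds: {u, v, w, x}.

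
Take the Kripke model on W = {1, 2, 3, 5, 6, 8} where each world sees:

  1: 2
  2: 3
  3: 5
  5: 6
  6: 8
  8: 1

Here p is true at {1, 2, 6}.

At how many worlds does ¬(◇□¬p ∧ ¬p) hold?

5

1: ◇□¬p ∧ ¬p is F. ✓
2: ◇□¬p ∧ ¬p is F. ✓
3: ◇□¬p ∧ ¬p is F. ✓
5: ◇□¬p ∧ ¬p is T. ✗
6: ◇□¬p ∧ ¬p is F. ✓
8: ◇□¬p ∧ ¬p is F. ✓
Satisfying worlds: {1, 2, 3, 6, 8}.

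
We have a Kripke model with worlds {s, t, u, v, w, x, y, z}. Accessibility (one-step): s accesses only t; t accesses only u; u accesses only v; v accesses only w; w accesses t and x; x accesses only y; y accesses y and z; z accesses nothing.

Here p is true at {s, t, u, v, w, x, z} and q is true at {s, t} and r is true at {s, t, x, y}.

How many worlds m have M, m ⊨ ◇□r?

3

s: successors {t}; □r there: t:F. ✗
t: successors {u}; □r there: u:F. ✗
u: successors {v}; □r there: v:F. ✗
v: successors {w}; □r there: w:T. ✓
w: successors {t, x}; □r there: t:F, x:T. ✓
x: successors {y}; □r there: y:F. ✗
y: successors {y, z}; □r there: y:F, z:T. ✓
z: no successors, so ◇□r fails. ✗
Satisfying worlds: {v, w, y}.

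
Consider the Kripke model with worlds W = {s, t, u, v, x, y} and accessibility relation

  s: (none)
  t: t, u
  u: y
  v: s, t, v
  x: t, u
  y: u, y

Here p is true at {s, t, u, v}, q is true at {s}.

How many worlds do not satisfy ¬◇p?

s: ◇p is F. ✓
t: ◇p is T. ✗
u: ◇p is F. ✓
v: ◇p is T. ✗
x: ◇p is T. ✗
y: ◇p is T. ✗
Satisfying worlds: {s, u}.
So ¬◇p fails at the other 4 worlds.

4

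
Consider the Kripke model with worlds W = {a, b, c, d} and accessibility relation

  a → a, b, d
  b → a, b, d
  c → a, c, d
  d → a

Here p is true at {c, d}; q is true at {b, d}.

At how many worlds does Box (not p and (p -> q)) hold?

1

a: successors {a, b, d}; not p and (p -> q) there: a:T, b:T, d:F. ✗
b: successors {a, b, d}; not p and (p -> q) there: a:T, b:T, d:F. ✗
c: successors {a, c, d}; not p and (p -> q) there: a:T, c:F, d:F. ✗
d: successors {a}; not p and (p -> q) there: a:T. ✓
Satisfying worlds: {d}.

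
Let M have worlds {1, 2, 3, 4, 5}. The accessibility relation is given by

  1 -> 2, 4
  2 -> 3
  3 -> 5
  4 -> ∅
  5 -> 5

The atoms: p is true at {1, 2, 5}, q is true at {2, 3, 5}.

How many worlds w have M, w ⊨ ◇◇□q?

1: successors {2, 4}; ◇□q there: 2:T, 4:F. ✓
2: successors {3}; ◇□q there: 3:T. ✓
3: successors {5}; ◇□q there: 5:T. ✓
4: no successors, so ◇◇□q fails. ✗
5: successors {5}; ◇□q there: 5:T. ✓
Satisfying worlds: {1, 2, 3, 5}.

4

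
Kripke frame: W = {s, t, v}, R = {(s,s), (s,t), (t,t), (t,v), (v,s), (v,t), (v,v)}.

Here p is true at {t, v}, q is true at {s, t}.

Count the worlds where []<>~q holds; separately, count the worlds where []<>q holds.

For []<>~q:
s: successors {s, t}; <>~q there: s:F, t:T. ✗
t: successors {t, v}; <>~q there: t:T, v:T. ✓
v: successors {s, t, v}; <>~q there: s:F, t:T, v:T. ✗
— 1 world.
For []<>q:
s: successors {s, t}; <>q there: s:T, t:T. ✓
t: successors {t, v}; <>q there: t:T, v:T. ✓
v: successors {s, t, v}; <>q there: s:T, t:T, v:T. ✓
— 3 worlds.

1 and 3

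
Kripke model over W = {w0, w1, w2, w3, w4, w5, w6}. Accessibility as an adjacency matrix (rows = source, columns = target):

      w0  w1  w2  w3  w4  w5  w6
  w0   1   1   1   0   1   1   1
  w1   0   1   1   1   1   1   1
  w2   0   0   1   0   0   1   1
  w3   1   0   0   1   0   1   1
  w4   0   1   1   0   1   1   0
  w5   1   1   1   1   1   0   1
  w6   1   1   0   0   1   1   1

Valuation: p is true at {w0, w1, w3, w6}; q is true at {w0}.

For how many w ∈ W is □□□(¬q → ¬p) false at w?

7

w0: successors {w0, w1, w2, w4, w5, w6}; □□(¬q → ¬p) there: w0:F, w1:F, w2:F, w4:F, w5:F, w6:F. ✗
w1: successors {w1, w2, w3, w4, w5, w6}; □□(¬q → ¬p) there: w1:F, w2:F, w3:F, w4:F, w5:F, w6:F. ✗
w2: successors {w2, w5, w6}; □□(¬q → ¬p) there: w2:F, w5:F, w6:F. ✗
w3: successors {w0, w3, w5, w6}; □□(¬q → ¬p) there: w0:F, w3:F, w5:F, w6:F. ✗
w4: successors {w1, w2, w4, w5}; □□(¬q → ¬p) there: w1:F, w2:F, w4:F, w5:F. ✗
w5: successors {w0, w1, w2, w3, w4, w6}; □□(¬q → ¬p) there: w0:F, w1:F, w2:F, w3:F, w4:F, w6:F. ✗
w6: successors {w0, w1, w4, w5, w6}; □□(¬q → ¬p) there: w0:F, w1:F, w4:F, w5:F, w6:F. ✗
Satisfying worlds: ∅.
So □□□(¬q → ¬p) fails at the other 7 worlds.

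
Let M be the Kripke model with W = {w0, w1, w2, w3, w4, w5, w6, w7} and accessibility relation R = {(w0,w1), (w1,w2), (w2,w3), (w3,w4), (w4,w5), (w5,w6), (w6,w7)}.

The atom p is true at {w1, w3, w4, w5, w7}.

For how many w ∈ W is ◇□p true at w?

w0: successors {w1}; □p there: w1:F. ✗
w1: successors {w2}; □p there: w2:T. ✓
w2: successors {w3}; □p there: w3:T. ✓
w3: successors {w4}; □p there: w4:T. ✓
w4: successors {w5}; □p there: w5:F. ✗
w5: successors {w6}; □p there: w6:T. ✓
w6: successors {w7}; □p there: w7:T. ✓
w7: no successors, so ◇□p fails. ✗
Satisfying worlds: {w1, w2, w3, w5, w6}.

5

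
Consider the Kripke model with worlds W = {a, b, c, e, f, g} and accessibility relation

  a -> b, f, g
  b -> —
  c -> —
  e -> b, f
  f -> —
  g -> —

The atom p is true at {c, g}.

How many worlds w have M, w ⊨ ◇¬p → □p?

a: ◇¬p is T, □p is F. ✗
b: ◇¬p is F, □p is T. ✓
c: ◇¬p is F, □p is T. ✓
e: ◇¬p is T, □p is F. ✗
f: ◇¬p is F, □p is T. ✓
g: ◇¬p is F, □p is T. ✓
Satisfying worlds: {b, c, f, g}.

4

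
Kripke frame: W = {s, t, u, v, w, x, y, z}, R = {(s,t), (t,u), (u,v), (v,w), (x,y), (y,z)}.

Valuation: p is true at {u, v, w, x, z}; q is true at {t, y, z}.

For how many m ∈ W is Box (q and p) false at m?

s: successors {t}; q and p there: t:F. ✗
t: successors {u}; q and p there: u:F. ✗
u: successors {v}; q and p there: v:F. ✗
v: successors {w}; q and p there: w:F. ✗
w: no successors, so Box (q and p) holds vacuously. ✓
x: successors {y}; q and p there: y:F. ✗
y: successors {z}; q and p there: z:T. ✓
z: no successors, so Box (q and p) holds vacuously. ✓
Satisfying worlds: {w, y, z}.
So Box (q and p) fails at the other 5 worlds.

5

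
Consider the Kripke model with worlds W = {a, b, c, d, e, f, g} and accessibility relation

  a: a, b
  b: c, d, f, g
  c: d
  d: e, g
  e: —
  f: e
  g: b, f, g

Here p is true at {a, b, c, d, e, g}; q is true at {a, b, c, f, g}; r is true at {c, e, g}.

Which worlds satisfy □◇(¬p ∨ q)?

{a, c, e}

a: successors {a, b}; ◇(¬p ∨ q) there: a:T, b:T. ✓
b: successors {c, d, f, g}; ◇(¬p ∨ q) there: c:F, d:T, f:F, g:T. ✗
c: successors {d}; ◇(¬p ∨ q) there: d:T. ✓
d: successors {e, g}; ◇(¬p ∨ q) there: e:F, g:T. ✗
e: no successors, so □◇(¬p ∨ q) holds vacuously. ✓
f: successors {e}; ◇(¬p ∨ q) there: e:F. ✗
g: successors {b, f, g}; ◇(¬p ∨ q) there: b:T, f:F, g:T. ✗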